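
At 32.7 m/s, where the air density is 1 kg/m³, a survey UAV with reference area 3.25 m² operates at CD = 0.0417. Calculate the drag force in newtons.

D = 72.5 N

D = ½ρv²S·CD = ½ × 1 × 32.7² × 3.25 × 0.0417 = 72.5 N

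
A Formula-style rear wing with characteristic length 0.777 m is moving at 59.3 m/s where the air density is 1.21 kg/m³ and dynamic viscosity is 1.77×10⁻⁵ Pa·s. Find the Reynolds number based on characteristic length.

Re = ρ·v·c/μ = 1.21 × 59.3 × 0.777 / (1.77×10⁻⁵) = 3.15×10^6

Re = 3.15×10^6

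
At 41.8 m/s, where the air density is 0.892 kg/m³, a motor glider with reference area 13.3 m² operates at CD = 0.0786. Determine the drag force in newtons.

Dynamic pressure q = ½ρv² = ½ × 0.892 × 41.8² = 779.3 Pa.
D = q·S·CD = 779.3 × 13.3 × 0.0786 = 815 N

D = 815 N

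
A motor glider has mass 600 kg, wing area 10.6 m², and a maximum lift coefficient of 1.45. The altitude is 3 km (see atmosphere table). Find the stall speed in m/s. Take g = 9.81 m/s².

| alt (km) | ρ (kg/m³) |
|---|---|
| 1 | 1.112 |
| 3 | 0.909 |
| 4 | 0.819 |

At 3 km, from the table: ρ = 0.909 kg/m³.
At stall, lift equals weight: L = W = m·g = 600 × 9.81 = 5886 N.
V_stall = √(2W/(ρ·S·CL,max)) = √(2 × 5886 / (0.909 × 10.6 × 1.45))
V_stall = √842.6 = 29 m/s

V_stall = 29 m/s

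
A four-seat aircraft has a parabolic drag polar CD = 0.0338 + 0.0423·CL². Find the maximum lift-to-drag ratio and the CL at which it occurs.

For CD = CD0 + K·CL², (L/D)max occurs at CL* = √(CD0/K) and equals 1/(2√(K·CD0)).
(L/D)max = 1/(2√(0.0423 × 0.0338)) = 1/(2 × 0.03781) = 13.2
CL* = √(0.0338/0.0423) = 0.894

(L/D)max = 13.2, at CL = 0.894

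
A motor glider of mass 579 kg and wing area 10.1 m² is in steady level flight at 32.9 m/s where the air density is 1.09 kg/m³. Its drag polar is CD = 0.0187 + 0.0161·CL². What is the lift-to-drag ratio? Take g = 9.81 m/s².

L/D = 28.6

Weight W = mg = 579 × 9.81 = 5680 N; in level flight L = W.
Dynamic pressure q = 0.5 × 1.09 × 32.9² = 589.9 Pa.
CL = 2W/(ρv²S) = 2×5680/(1.09×32.9²×10.1) = 0.9533.
CD = 0.0187 + 0.0161 × 0.9533² = 0.03333.
L/D = CL/CD = 0.9533 / 0.03333 = 28.6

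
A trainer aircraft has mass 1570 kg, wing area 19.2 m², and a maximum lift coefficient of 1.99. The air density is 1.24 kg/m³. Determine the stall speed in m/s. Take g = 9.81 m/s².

At stall, lift equals weight: L = W = m·g = 1570 × 9.81 = 15400 N.
From L = ½ρV²S·CL,max = W: V_stall = √(2W/(ρSCL,max)) = √(2·15400/(1.24·19.2·1.99))
V_stall = √650.2 = 25.5 m/s

V_stall = 25.5 m/s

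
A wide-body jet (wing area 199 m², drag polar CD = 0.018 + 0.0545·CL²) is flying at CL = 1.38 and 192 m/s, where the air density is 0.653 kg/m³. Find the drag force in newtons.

D = 2.92×10^5 N

CD = 0.018 + 0.0545 × 1.38² = 0.1218
D = ½ρv²S·CD = ½ × 0.653 × 192² × 199 × 0.1218 = 2.92×10^5 N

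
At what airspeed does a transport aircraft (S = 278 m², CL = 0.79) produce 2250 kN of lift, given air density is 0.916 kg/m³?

L = ½ρv²S·CL ⇒ v = √(2L/(ρ·S·CL))
v = √(2 × 2.25×10^6 / (0.916 × 278 × 0.79)) = √22370 = 150 m/s

v = 150 m/s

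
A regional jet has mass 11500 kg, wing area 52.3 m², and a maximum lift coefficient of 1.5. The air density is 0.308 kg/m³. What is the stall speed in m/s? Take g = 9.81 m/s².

V_stall = 96.6 m/s

At stall, lift equals weight: L = W = m·g = 11500 × 9.81 = 1.128×10^5 N.
From L = ½ρV²S·CL,max = W: V_stall = √(2W/(ρSCL,max)) = √(2·1.128×10^5/(0.308·52.3·1.5))
V_stall = √9338 = 96.6 m/s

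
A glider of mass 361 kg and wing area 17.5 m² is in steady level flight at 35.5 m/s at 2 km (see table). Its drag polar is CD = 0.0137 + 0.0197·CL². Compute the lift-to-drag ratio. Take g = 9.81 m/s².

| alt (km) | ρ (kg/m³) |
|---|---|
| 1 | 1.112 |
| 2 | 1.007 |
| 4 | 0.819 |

At 2 km, from the table: ρ = 1.007 kg/m³.
In steady level flight, lift balances weight: W = mg = 361 × 9.81 = 3541.4 N.
Dynamic pressure q = 0.5 × 1.007 × 35.5² = 634.5 Pa.
CL = 2W/(ρv²S) = 2×3541.4/(1.007×35.5²×17.5) = 0.3189.
CD = 0.0137 + 0.0197 × 0.3189² = 0.0157.
L/D = CL/CD = 0.3189 / 0.0157 = 20.3

L/D = 20.3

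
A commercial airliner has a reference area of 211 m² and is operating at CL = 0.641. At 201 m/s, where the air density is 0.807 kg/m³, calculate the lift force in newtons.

L = ½ρv²S·CL = ½ × 0.807 × 201² × 211 × 0.641 = 2.2×10^6 N ≈ 2200 kN

L = 2.2×10^6 N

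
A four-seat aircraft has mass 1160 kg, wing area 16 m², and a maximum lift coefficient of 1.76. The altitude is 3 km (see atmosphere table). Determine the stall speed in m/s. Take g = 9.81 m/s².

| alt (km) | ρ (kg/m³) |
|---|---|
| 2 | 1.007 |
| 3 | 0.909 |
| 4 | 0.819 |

V_stall = 29.8 m/s

At 3 km, from the table: ρ = 0.909 kg/m³.
Stall occurs when L = W at CL,max. W = mg = 1160 × 9.81 = 11380 N.
From L = ½ρV²S·CL,max = W: V_stall = √(2W/(ρSCL,max)) = √(2·11380/(0.909·16·1.76))
V_stall = √889.1 = 29.8 m/s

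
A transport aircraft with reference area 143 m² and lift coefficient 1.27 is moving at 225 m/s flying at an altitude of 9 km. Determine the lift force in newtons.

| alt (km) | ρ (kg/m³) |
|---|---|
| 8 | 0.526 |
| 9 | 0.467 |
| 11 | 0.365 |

At 9 km, from the table: ρ = 0.467 kg/m³.
L = ½ρv²S·CL = ½ × 0.467 × 225² × 143 × 1.27 = 2.15×10^6 N ≈ 2150 kN

L = 2.15×10^6 N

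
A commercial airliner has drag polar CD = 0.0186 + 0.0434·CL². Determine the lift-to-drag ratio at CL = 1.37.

CD = 0.0186 + 0.0434 × 1.37² = 0.1001
L/D = CL/CD = 1.37 / 0.1001 = 13.7

L/D = 13.7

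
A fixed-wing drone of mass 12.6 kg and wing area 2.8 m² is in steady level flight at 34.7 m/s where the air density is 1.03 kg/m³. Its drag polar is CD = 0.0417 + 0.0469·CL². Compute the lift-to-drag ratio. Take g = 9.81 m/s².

In steady level flight, lift balances weight: W = mg = 12.6 × 9.81 = 123.61 N.
Dynamic pressure q = 0.5 × 1.03 × 34.7² = 620.1 Pa.
CL = 2W/(ρv²S) = 2×123.61/(1.03×34.7²×2.8) = 0.07119.
CD = 0.0417 + 0.0469 × 0.07119² = 0.04194.
L/D = CL/CD = 0.07119 / 0.04194 = 1.7

L/D = 1.7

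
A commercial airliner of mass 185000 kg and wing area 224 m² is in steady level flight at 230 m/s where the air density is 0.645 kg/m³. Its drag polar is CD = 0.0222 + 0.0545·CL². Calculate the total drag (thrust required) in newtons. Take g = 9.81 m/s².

Weight W = mg = 185000 × 9.81 = 1.8148×10^6 N; in level flight L = W.
q = ½ρv² = ½ × 0.645 × 230² = 17060 Pa.
Required CL = L/(qS) = 1.8148×10^6/(17060·224) = 0.4749.
CD = 0.0222 + 0.0545 × 0.4749² = 0.03449.
D = q·S·CD = 17060 × 224 × 0.03449 = 1.318×10^5 N

D = 1.32×10^5 N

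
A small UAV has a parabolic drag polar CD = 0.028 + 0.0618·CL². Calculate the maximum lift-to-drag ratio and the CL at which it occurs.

(L/D)max = 12, at CL = 0.673

For CD = CD0 + K·CL², (L/D)max occurs at CL* = √(CD0/K) and equals 1/(2√(K·CD0)).
(L/D)max = 1/(2√(0.0618 × 0.028)) = 1/(2 × 0.0416) = 12
CL* = √(0.028/0.0618) = 0.673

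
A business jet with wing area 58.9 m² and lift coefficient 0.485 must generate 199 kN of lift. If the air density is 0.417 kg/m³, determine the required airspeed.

v = 183 m/s

L = ½ρv²S·CL ⇒ v = √(2L/(ρ·S·CL))
v = √(2 × 1.99×10^5 / (0.417 × 58.9 × 0.485)) = √33410 = 183 m/s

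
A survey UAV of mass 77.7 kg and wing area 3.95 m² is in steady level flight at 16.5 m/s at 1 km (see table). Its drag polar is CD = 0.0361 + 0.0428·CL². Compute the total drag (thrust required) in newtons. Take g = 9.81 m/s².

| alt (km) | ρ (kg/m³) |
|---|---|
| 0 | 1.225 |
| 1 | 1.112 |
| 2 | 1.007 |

D = 63.2 N

At 1 km, from the table: ρ = 1.112 kg/m³.
Level flight ⇒ L = W = m·g = 77.7 × 9.81 = 762.24 N.
q = ½ρv² = ½ × 1.112 × 16.5² = 151.4 Pa.
CL = 2W/(ρv²S) = 2×762.24/(1.112×16.5²×3.95) = 1.275.
CD = 0.0361 + 0.0428 × 1.275² = 0.1057.
D = q·S·CD = 151.4 × 3.95 × 0.1057 = 63.17 N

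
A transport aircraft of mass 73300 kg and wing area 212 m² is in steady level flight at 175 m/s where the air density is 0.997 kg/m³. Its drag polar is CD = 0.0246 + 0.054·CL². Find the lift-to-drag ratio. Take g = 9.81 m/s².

L/D = 8.15

Weight W = mg = 73300 × 9.81 = 7.1907×10^5 N; in level flight L = W.
Dynamic pressure q = 0.5 × 0.997 × 175² = 15270 Pa.
Required CL = L/(qS) = 7.1907×10^5/(15270·212) = 0.2222.
CD = 0.0246 + 0.054 × 0.2222² = 0.02727.
L/D = CL/CD = 0.2222 / 0.02727 = 8.15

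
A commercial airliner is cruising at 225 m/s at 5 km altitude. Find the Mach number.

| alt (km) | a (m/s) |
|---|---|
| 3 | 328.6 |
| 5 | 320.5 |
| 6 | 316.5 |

M = 0.702

At 5 km, from the table: a = 320.5 m/s.
M = v/a = 225 / 320.5 = 0.702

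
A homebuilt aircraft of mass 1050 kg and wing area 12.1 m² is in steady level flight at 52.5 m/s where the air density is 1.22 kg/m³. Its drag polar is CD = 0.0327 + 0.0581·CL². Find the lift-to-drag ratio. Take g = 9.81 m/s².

Weight W = mg = 1050 × 9.81 = 10300 N; in level flight L = W.
Dynamic pressure q = 0.5 × 1.22 × 52.5² = 1681 Pa.
CL = 2W/(ρv²S) = 2×10300/(1.22×52.5²×12.1) = 0.5063.
CD = 0.0327 + 0.0581 × 0.5063² = 0.04759.
L/D = CL/CD = 0.5063 / 0.04759 = 10.6

L/D = 10.6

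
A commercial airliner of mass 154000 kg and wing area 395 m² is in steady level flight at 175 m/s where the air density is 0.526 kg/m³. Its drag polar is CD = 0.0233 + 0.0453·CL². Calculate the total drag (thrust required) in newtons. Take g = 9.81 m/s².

Weight W = mg = 154000 × 9.81 = 1.5107×10^6 N; in level flight L = W.
q = ½ρv² = ½ × 0.526 × 175² = 8054 Pa.
CL = 2W/(ρv²S) = 2×1.5107×10^6/(0.526×175²×395) = 0.4749.
CD = 0.0233 + 0.0453 × 0.4749² = 0.03351.
D = q·S·CD = 8054 × 395 × 0.03351 = 1.066×10^5 N

D = 1.07×10^5 N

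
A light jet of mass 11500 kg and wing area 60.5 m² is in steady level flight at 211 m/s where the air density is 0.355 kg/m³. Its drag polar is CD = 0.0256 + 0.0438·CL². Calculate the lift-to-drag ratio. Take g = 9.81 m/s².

L/D = 8.42

In steady level flight, lift balances weight: W = mg = 11500 × 9.81 = 1.1282×10^5 N.
Dynamic pressure q = 0.5 × 0.355 × 211² = 7902 Pa.
CL = 2W/(ρv²S) = 2×1.1282×10^5/(0.355×211²×60.5) = 0.236.
CD = 0.0256 + 0.0438 × 0.236² = 0.02804.
L/D = CL/CD = 0.236 / 0.02804 = 8.42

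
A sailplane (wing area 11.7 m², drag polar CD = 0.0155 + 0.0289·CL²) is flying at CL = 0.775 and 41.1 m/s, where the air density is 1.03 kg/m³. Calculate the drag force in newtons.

D = 334 N

CD = 0.0155 + 0.0289 × 0.775² = 0.03286
D = ½ρv²S·CD = ½ × 1.03 × 41.1² × 11.7 × 0.03286 = 334 N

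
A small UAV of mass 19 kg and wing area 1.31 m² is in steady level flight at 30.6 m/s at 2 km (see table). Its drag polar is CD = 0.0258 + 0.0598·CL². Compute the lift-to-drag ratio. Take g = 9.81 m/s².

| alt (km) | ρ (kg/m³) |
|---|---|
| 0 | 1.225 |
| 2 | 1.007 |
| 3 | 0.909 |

At 2 km, from the table: ρ = 1.007 kg/m³.
In steady level flight, lift balances weight: W = mg = 19 × 9.81 = 186.39 N.
q = ½ρv² = ½ × 1.007 × 30.6² = 471.5 Pa.
CL = 2W/(ρv²S) = 2×186.39/(1.007×30.6²×1.31) = 0.3018.
CD = 0.0258 + 0.0598 × 0.3018² = 0.03125.
L/D = CL/CD = 0.3018 / 0.03125 = 9.66

L/D = 9.66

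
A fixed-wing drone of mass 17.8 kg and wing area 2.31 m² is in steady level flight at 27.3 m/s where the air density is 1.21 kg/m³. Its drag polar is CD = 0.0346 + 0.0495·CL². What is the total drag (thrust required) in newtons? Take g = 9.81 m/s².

D = 37.5 N

Level flight ⇒ L = W = m·g = 17.8 × 9.81 = 174.62 N.
Dynamic pressure q = 0.5 × 1.21 × 27.3² = 450.9 Pa.
CL = W/(q·S) = 174.62 / (450.9 × 2.31) = 0.1676.
CD = 0.0346 + 0.0495 × 0.1676² = 0.03599.
D = q·S·CD = 450.9 × 2.31 × 0.03599 = 37.49 N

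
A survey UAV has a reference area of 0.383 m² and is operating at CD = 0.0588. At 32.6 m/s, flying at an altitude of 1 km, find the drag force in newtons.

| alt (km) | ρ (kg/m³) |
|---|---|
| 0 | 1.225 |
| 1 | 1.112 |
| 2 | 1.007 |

At 1 km, from the table: ρ = 1.112 kg/m³.
Dynamic pressure q = ½ρv² = ½ × 1.112 × 32.6² = 590.9 Pa.
D = q·S·CD = 590.9 × 0.383 × 0.0588 = 13.3 N

D = 13.3 N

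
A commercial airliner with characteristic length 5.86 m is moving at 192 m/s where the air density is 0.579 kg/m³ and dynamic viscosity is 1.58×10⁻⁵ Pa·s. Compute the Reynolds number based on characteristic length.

Re = ρ·v·c/μ = 0.579 × 192 × 5.86 / (1.58×10⁻⁵) = 4.12×10^7

Re = 4.12×10^7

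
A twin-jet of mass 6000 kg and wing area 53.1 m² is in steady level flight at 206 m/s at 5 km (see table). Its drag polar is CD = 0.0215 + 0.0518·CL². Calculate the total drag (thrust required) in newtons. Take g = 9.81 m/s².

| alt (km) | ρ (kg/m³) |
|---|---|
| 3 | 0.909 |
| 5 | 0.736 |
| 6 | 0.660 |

D = 18000 N

At 5 km, from the table: ρ = 0.736 kg/m³.
In steady level flight, lift balances weight: W = mg = 6000 × 9.81 = 58860 N.
q = ½ρv² = ½ × 0.736 × 206² = 15620 Pa.
CL = W/(q·S) = 58860 / (15620 × 53.1) = 0.07098.
CD = 0.0215 + 0.0518 × 0.07098² = 0.02176.
D = q·S·CD = 15620 × 53.1 × 0.02176 = 18040 N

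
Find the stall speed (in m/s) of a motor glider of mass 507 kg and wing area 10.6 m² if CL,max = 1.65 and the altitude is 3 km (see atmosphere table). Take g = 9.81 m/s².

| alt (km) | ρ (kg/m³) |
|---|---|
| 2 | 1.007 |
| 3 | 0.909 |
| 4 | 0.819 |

At 3 km, from the table: ρ = 0.909 kg/m³.
Weight W = mg = 507 × 9.81 = 4974 N.
From L = ½ρV²S·CL,max = W: V_stall = √(2W/(ρSCL,max)) = √(2·4974/(0.909·10.6·1.65))
V_stall = √625.7 = 25 m/s

V_stall = 25 m/s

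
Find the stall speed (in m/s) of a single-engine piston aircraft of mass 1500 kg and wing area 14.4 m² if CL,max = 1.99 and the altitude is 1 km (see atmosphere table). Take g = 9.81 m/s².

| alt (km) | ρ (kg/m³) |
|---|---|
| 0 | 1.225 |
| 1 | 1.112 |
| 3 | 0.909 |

V_stall = 30.4 m/s

At 1 km, from the table: ρ = 1.112 kg/m³.
At stall, lift equals weight: L = W = m·g = 1500 × 9.81 = 14720 N.
V_stall = √(2W/(ρ·S·CL,max)) = √(2 × 14720 / (1.112 × 14.4 × 1.99))
V_stall = √923.6 = 30.4 m/s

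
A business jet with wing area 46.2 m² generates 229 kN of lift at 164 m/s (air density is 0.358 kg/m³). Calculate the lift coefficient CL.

CL = 1.03

From L = ½ρv²S·CL, rearranging gives CL = 2L/(ρv²S).
CL = 2 × 2.29×10^5 / (0.358 × 164² × 46.2) = 1.03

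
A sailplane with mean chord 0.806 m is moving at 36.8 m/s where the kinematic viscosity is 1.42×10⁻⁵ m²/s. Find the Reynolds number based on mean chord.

Re = 2.09×10^6

Re = v·c/ν = 36.8 × 0.806 / (1.42×10⁻⁵) = 2.09×10^6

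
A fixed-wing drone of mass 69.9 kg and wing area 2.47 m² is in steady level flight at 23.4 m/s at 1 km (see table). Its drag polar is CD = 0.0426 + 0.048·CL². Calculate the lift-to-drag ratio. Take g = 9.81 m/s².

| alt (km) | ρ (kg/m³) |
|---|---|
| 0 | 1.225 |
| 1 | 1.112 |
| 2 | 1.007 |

At 1 km, from the table: ρ = 1.112 kg/m³.
Weight W = mg = 69.9 × 9.81 = 685.72 N; in level flight L = W.
q = ½ρv² = ½ × 1.112 × 23.4² = 304.4 Pa.
CL = 2W/(ρv²S) = 2×685.72/(1.112×23.4²×2.47) = 0.9119.
CD = 0.0426 + 0.048 × 0.9119² = 0.08251.
L/D = CL/CD = 0.9119 / 0.08251 = 11.1

L/D = 11.1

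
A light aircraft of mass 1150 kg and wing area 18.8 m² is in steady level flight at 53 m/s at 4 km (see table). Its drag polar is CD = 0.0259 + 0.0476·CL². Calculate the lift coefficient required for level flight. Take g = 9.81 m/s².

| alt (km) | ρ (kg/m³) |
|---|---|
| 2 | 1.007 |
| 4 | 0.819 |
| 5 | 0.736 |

CL = 0.522

At 4 km, from the table: ρ = 0.819 kg/m³.
Level flight ⇒ L = W = m·g = 1150 × 9.81 = 11282 N.
Dynamic pressure q = 0.5 × 0.819 × 53² = 1150 Pa.
CL = 2W/(ρv²S) = 2×11282/(0.819×53²×18.8) = 0.5217.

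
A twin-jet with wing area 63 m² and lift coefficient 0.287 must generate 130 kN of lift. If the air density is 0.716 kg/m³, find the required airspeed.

L = ½ρv²S·CL ⇒ v = √(2L/(ρ·S·CL))
v = √(2 × 1.3×10^5 / (0.716 × 63 × 0.287)) = √20080 = 142 m/s

v = 142 m/s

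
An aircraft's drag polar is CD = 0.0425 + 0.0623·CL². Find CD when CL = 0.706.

CD = 0.0736

CD = 0.0425 + 0.0623 × 0.706² = 0.0425 + 0.03105 = 0.0736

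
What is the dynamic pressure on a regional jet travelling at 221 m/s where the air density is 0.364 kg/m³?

q = ½ρv² = ½ × 0.364 × 221² = 8890 Pa

q = 8890 Pa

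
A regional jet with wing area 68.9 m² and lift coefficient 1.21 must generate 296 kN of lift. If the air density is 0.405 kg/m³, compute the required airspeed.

L = ½ρv²S·CL ⇒ v = √(2L/(ρ·S·CL))
v = √(2 × 2.96×10^5 / (0.405 × 68.9 × 1.21)) = √17530 = 132 m/s

v = 132 m/s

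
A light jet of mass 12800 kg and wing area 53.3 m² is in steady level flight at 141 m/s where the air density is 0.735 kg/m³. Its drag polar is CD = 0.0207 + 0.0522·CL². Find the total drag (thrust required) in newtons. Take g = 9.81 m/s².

Weight W = mg = 12800 × 9.81 = 1.2557×10^5 N; in level flight L = W.
q = ½ρv² = ½ × 0.735 × 141² = 7306 Pa.
CL = W/(q·S) = 1.2557×10^5 / (7306 × 53.3) = 0.3224.
CD = 0.0207 + 0.0522 × 0.3224² = 0.02613.
D = q·S·CD = 7306 × 53.3 × 0.02613 = 10170 N

D = 10200 N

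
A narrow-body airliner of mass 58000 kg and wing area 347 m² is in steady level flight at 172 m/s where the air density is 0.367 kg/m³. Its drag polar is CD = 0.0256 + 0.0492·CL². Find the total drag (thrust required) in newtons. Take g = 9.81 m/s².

D = 56700 N

In steady level flight, lift balances weight: W = mg = 58000 × 9.81 = 5.6898×10^5 N.
q = ½ρv² = ½ × 0.367 × 172² = 5429 Pa.
Required CL = L/(qS) = 5.6898×10^5/(5429·347) = 0.302.
CD = 0.0256 + 0.0492 × 0.302² = 0.03009.
D = q·S·CD = 5429 × 347 × 0.03009 = 56680 N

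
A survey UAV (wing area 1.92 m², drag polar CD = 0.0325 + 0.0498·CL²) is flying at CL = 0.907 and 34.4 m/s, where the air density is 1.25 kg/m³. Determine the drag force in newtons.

D = 104 N

CD = 0.0325 + 0.0498 × 0.907² = 0.07347
D = ½ρv²S·CD = ½ × 1.25 × 34.4² × 1.92 × 0.07347 = 104 N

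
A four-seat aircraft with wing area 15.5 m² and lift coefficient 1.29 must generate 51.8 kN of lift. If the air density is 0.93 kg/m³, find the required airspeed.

v = 74.6 m/s

L = ½ρv²S·CL ⇒ v = √(2L/(ρ·S·CL))
v = √(2 × 51800 / (0.93 × 15.5 × 1.29)) = √5571 = 74.6 m/s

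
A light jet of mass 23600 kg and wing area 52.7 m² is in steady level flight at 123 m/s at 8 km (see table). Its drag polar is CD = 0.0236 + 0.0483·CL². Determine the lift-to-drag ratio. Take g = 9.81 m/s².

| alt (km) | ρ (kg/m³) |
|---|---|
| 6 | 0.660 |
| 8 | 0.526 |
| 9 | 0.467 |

L/D = 13.4

At 8 km, from the table: ρ = 0.526 kg/m³.
Weight W = mg = 23600 × 9.81 = 2.3152×10^5 N; in level flight L = W.
Dynamic pressure q = 0.5 × 0.526 × 123² = 3979 Pa.
Required CL = L/(qS) = 2.3152×10^5/(3979·52.7) = 1.104.
CD = 0.0236 + 0.0483 × 1.104² = 0.08248.
L/D = CL/CD = 1.104 / 0.08248 = 13.4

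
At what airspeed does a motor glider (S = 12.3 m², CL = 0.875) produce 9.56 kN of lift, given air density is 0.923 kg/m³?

L = ½ρv²S·CL ⇒ v = √(2L/(ρ·S·CL))
v = √(2 × 9560 / (0.923 × 12.3 × 0.875)) = √1925 = 43.9 m/s

v = 43.9 m/s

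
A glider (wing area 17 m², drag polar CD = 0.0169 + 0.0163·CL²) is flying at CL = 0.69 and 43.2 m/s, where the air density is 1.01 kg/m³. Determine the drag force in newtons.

D = 395 N

CD = 0.0169 + 0.0163 × 0.69² = 0.02466
D = ½ρv²S·CD = ½ × 1.01 × 43.2² × 17 × 0.02466 = 395 N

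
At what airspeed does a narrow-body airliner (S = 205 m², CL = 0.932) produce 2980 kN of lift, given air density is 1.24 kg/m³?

v = 159 m/s

L = ½ρv²S·CL ⇒ v = √(2L/(ρ·S·CL))
v = √(2 × 2.98×10^6 / (1.24 × 205 × 0.932)) = √25160 = 159 m/s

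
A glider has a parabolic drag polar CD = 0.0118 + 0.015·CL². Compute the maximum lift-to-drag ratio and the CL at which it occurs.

For CD = CD0 + K·CL², (L/D)max occurs at CL* = √(CD0/K) and equals 1/(2√(K·CD0)).
(L/D)max = 1/(2√(0.015 × 0.0118)) = 1/(2 × 0.0133) = 37.6
CL* = √(0.0118/0.015) = 0.887

(L/D)max = 37.6, at CL = 0.887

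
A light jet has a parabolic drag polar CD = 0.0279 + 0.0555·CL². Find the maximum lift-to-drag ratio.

For CD = CD0 + K·CL², (L/D)max occurs at CL* = √(CD0/K) and equals 1/(2√(K·CD0)).
(L/D)max = 1/(2√(0.0555 × 0.0279)) = 1/(2 × 0.03935) = 12.7

(L/D)max = 12.7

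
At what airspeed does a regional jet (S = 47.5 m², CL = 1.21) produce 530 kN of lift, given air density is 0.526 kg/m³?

L = ½ρv²S·CL ⇒ v = √(2L/(ρ·S·CL))
v = √(2 × 5.3×10^5 / (0.526 × 47.5 × 1.21)) = √35060 = 187 m/s

v = 187 m/s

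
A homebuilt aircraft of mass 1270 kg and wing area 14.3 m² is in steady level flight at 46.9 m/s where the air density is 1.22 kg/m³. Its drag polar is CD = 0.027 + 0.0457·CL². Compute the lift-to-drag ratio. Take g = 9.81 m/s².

Level flight ⇒ L = W = m·g = 1270 × 9.81 = 12459 N.
Dynamic pressure q = 0.5 × 1.22 × 46.9² = 1342 Pa.
Required CL = L/(qS) = 12459/(1342·14.3) = 0.6493.
CD = 0.027 + 0.0457 × 0.6493² = 0.04627.
L/D = CL/CD = 0.6493 / 0.04627 = 14

L/D = 14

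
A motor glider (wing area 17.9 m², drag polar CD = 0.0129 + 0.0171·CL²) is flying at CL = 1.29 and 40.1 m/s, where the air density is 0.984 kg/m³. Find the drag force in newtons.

D = 586 N

CD = 0.0129 + 0.0171 × 1.29² = 0.04136
D = ½ρv²S·CD = ½ × 0.984 × 40.1² × 17.9 × 0.04136 = 586 N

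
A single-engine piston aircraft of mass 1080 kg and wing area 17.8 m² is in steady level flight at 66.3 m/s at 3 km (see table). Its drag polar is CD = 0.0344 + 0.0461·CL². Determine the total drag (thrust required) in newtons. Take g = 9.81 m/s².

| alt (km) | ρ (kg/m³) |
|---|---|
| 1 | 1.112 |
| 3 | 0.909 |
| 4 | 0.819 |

D = 1370 N

At 3 km, from the table: ρ = 0.909 kg/m³.
In steady level flight, lift balances weight: W = mg = 1080 × 9.81 = 10595 N.
q = ½ρv² = ½ × 0.909 × 66.3² = 1998 Pa.
CL = 2W/(ρv²S) = 2×10595/(0.909×66.3²×17.8) = 0.2979.
CD = 0.0344 + 0.0461 × 0.2979² = 0.03849.
D = q·S·CD = 1998 × 17.8 × 0.03849 = 1369 N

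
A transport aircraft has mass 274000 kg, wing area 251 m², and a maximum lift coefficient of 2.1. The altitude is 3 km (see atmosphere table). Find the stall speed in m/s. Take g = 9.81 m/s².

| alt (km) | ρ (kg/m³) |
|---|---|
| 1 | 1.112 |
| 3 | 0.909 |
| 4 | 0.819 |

At 3 km, from the table: ρ = 0.909 kg/m³.
At stall, lift equals weight: L = W = m·g = 274000 × 9.81 = 2.688×10^6 N.
From L = ½ρV²S·CL,max = W: V_stall = √(2W/(ρSCL,max)) = √(2·2.688×10^6/(0.909·251·2.1))
V_stall = √11220 = 106 m/s

V_stall = 106 m/s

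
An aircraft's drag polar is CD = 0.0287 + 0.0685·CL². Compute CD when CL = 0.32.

CD = 0.0287 + 0.0685 × 0.32² = 0.0287 + 0.007014 = 0.0357

CD = 0.0357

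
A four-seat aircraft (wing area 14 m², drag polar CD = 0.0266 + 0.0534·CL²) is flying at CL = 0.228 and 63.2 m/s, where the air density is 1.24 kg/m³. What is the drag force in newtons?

CD = 0.0266 + 0.0534 × 0.228² = 0.02938
D = ½ρv²S·CD = ½ × 1.24 × 63.2² × 14 × 0.02938 = 1020 N

D = 1020 N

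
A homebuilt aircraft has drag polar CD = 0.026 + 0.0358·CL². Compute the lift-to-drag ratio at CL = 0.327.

L/D = 11

CD = 0.026 + 0.0358 × 0.327² = 0.02983
L/D = CL/CD = 0.327 / 0.02983 = 11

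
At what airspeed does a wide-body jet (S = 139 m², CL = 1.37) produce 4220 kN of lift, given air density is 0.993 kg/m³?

L = ½ρv²S·CL ⇒ v = √(2L/(ρ·S·CL))
v = √(2 × 4.22×10^6 / (0.993 × 139 × 1.37)) = √44630 = 211 m/s

v = 211 m/s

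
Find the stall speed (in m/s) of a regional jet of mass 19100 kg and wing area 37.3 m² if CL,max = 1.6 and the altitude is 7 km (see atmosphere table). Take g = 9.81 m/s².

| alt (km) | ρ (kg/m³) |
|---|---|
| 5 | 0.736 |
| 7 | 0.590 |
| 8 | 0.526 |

V_stall = 103 m/s

At 7 km, from the table: ρ = 0.590 kg/m³.
At stall, lift equals weight: L = W = m·g = 19100 × 9.81 = 1.874×10^5 N.
From L = ½ρV²S·CL,max = W: V_stall = √(2W/(ρSCL,max)) = √(2·1.874×10^5/(0.59·37.3·1.6))
V_stall = √10640 = 103 m/s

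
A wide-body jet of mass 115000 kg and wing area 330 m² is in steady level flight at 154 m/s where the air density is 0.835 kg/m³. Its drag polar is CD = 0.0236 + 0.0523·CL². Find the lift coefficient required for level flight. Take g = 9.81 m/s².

CL = 0.345

Level flight ⇒ L = W = m·g = 115000 × 9.81 = 1.1282×10^6 N.
q = ½ρv² = ½ × 0.835 × 154² = 9901 Pa.
CL = 2W/(ρv²S) = 2×1.1282×10^6/(0.835×154²×330) = 0.3453.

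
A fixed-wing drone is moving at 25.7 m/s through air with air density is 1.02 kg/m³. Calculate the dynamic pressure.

q = ½ρv² = ½ × 1.02 × 25.7² = 337 Pa

q = 337 Pa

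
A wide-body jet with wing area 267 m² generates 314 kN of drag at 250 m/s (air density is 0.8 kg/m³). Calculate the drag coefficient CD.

From D = ½ρv²S·CD, rearranging gives CD = 2D/(ρv²S).
CD = 2 × 3.14×10^5 / (0.8 × 250² × 267) = 0.047

CD = 0.047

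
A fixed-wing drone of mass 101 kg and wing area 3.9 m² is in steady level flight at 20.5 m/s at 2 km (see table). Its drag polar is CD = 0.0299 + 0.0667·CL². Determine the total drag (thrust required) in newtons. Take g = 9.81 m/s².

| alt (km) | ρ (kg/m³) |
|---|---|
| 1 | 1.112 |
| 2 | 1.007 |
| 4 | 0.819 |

At 2 km, from the table: ρ = 1.007 kg/m³.
In steady level flight, lift balances weight: W = mg = 101 × 9.81 = 990.81 N.
q = ½ρv² = ½ × 1.007 × 20.5² = 211.6 Pa.
CL = W/(q·S) = 990.81 / (211.6 × 3.9) = 1.201.
CD = 0.0299 + 0.0667 × 1.201² = 0.1261.
D = q·S·CD = 211.6 × 3.9 × 0.1261 = 104 N

D = 104 N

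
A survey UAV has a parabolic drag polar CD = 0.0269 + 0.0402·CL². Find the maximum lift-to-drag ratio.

(L/D)max = 15.2

For CD = CD0 + K·CL², (L/D)max occurs at CL* = √(CD0/K) and equals 1/(2√(K·CD0)).
(L/D)max = 1/(2√(0.0402 × 0.0269)) = 1/(2 × 0.03288) = 15.2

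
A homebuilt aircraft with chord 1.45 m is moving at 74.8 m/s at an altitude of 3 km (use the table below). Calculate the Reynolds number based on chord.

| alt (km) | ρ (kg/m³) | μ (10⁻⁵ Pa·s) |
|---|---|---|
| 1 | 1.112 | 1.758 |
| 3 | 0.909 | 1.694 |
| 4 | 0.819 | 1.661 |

Re = 5.82×10^6

At 3 km, from the table: ρ = 0.909 kg/m³, μ = 1.694×10⁻⁵ Pa·s.
Re = ρ·v·c/μ = 0.909 × 74.8 × 1.45 / (1.694×10⁻⁵) = 5.82×10^6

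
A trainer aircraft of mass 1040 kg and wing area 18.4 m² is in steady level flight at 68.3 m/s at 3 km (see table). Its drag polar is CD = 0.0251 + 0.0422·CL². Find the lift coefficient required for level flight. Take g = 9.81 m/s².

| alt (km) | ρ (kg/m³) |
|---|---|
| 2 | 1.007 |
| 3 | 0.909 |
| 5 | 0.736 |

CL = 0.262

At 3 km, from the table: ρ = 0.909 kg/m³.
Level flight ⇒ L = W = m·g = 1040 × 9.81 = 10202 N.
Dynamic pressure q = 0.5 × 0.909 × 68.3² = 2120 Pa.
CL = W/(q·S) = 10202 / (2120 × 18.4) = 0.2615.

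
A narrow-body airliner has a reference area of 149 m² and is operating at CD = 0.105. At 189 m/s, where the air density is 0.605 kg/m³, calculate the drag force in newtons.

D = ½ρv²S·CD = ½ × 0.605 × 189² × 149 × 0.105 = 1.69×10^5 N ≈ 169 kN

D = 1.69×10^5 N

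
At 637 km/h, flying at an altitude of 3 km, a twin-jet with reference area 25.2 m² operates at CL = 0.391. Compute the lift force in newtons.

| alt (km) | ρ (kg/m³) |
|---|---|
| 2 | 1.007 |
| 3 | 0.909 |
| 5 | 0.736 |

L = 1.4×10^5 N

At 3 km, from the table: ρ = 0.909 kg/m³.
Convert speed: v = 637 km/h ÷ 3.6 = 176.9 m/s.
L = ½ρv²S·CL = ½ × 0.909 × 176.9² × 25.2 × 0.391 = 1.4×10^5 N ≈ 140 kN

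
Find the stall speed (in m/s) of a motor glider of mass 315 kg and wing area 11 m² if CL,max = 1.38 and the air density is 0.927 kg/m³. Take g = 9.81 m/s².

At stall, lift equals weight: L = W = m·g = 315 × 9.81 = 3090 N.
From L = ½ρV²S·CL,max = W: V_stall = √(2W/(ρSCL,max)) = √(2·3090/(0.927·11·1.38))
V_stall = √439.2 = 21 m/s

V_stall = 21 m/s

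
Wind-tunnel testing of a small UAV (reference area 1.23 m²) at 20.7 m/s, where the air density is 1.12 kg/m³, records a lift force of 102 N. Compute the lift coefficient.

From L = ½ρv²S·CL, rearranging gives CL = 2L/(ρv²S).
CL = 2 × 102 / (1.12 × 20.7² × 1.23) = 0.346

CL = 0.346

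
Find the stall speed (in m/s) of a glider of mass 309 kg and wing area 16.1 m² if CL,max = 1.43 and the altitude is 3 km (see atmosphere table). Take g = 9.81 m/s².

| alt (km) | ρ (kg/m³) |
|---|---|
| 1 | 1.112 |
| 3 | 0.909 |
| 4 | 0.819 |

At 3 km, from the table: ρ = 0.909 kg/m³.
Weight W = mg = 309 × 9.81 = 3031 N.
V_stall = √(2W/(ρ·S·CL,max)) = √(2 × 3031 / (0.909 × 16.1 × 1.43))
V_stall = √289.7 = 17 m/s

V_stall = 17 m/s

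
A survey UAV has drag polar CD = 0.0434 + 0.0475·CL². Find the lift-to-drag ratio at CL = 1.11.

CD = 0.0434 + 0.0475 × 1.11² = 0.1019
L/D = CL/CD = 1.11 / 0.1019 = 10.9

L/D = 10.9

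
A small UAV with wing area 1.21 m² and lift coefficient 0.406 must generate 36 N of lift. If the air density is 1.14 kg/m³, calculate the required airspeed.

v = 11.3 m/s

L = ½ρv²S·CL ⇒ v = √(2L/(ρ·S·CL))
v = √(2 × 36 / (1.14 × 1.21 × 0.406)) = √128.6 = 11.3 m/s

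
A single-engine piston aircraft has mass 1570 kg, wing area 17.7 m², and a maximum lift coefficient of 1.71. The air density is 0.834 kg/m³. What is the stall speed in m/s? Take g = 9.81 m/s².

V_stall = 34.9 m/s

Stall occurs when L = W at CL,max. W = mg = 1570 × 9.81 = 15400 N.
V_stall = √(2W/(ρ·S·CL,max)) = √(2 × 15400 / (0.834 × 17.7 × 1.71))
V_stall = √1220 = 34.9 m/s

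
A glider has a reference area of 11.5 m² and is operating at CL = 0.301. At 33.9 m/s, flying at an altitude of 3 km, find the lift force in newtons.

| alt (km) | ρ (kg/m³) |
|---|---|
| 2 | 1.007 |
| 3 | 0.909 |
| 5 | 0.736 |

L = 1810 N

At 3 km, from the table: ρ = 0.909 kg/m³.
Dynamic pressure q = ½ρv² = ½ × 0.909 × 33.9² = 522.3 Pa.
L = q·S·CL = 522.3 × 11.5 × 0.301 = 1810 N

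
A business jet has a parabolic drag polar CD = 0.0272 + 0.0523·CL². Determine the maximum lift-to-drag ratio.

For CD = CD0 + K·CL², (L/D)max occurs at CL* = √(CD0/K) and equals 1/(2√(K·CD0)).
(L/D)max = 1/(2√(0.0523 × 0.0272)) = 1/(2 × 0.03772) = 13.3

(L/D)max = 13.3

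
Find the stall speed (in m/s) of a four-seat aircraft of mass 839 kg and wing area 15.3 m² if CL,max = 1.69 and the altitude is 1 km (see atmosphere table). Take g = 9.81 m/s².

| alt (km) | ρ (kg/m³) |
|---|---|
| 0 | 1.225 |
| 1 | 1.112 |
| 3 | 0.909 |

At 1 km, from the table: ρ = 1.112 kg/m³.
At stall, lift equals weight: L = W = m·g = 839 × 9.81 = 8231 N.
V_stall = √(2W/(ρ·S·CL,max)) = √(2 × 8231 / (1.112 × 15.3 × 1.69))
V_stall = √572.5 = 23.9 m/s

V_stall = 23.9 m/s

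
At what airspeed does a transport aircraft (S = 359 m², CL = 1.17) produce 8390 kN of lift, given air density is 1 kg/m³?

L = ½ρv²S·CL ⇒ v = √(2L/(ρ·S·CL))
v = √(2 × 8.39×10^6 / (1 × 359 × 1.17)) = √39950 = 200 m/s

v = 200 m/s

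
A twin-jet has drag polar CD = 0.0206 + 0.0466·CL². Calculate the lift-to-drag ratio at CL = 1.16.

CD = 0.0206 + 0.0466 × 1.16² = 0.0833
L/D = CL/CD = 1.16 / 0.0833 = 13.9

L/D = 13.9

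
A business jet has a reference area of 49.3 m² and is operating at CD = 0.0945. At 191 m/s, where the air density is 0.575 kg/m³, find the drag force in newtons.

D = 48900 N

Dynamic pressure q = ½ρv² = ½ × 0.575 × 191² = 10490 Pa.
D = q·S·CD = 10490 × 49.3 × 0.0945 = 48900 N ≈ 48.9 kN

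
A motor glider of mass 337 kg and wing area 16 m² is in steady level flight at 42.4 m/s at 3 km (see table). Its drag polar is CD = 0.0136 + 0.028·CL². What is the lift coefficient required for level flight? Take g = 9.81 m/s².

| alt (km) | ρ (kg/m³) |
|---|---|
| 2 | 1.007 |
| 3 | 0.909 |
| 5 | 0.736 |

CL = 0.253

At 3 km, from the table: ρ = 0.909 kg/m³.
Level flight ⇒ L = W = m·g = 337 × 9.81 = 3306 N.
Dynamic pressure q = 0.5 × 0.909 × 42.4² = 817.1 Pa.
Required CL = L/(qS) = 3306/(817.1·16) = 0.2529.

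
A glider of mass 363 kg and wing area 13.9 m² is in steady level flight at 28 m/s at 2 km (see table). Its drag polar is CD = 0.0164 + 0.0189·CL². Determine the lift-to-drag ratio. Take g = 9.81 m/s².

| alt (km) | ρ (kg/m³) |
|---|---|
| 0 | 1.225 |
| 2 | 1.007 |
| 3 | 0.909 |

L/D = 26.6

At 2 km, from the table: ρ = 1.007 kg/m³.
Weight W = mg = 363 × 9.81 = 3561 N; in level flight L = W.
q = ½ρv² = ½ × 1.007 × 28² = 394.7 Pa.
CL = W/(q·S) = 3561 / (394.7 × 13.9) = 0.649.
CD = 0.0164 + 0.0189 × 0.649² = 0.02436.
L/D = CL/CD = 0.649 / 0.02436 = 26.6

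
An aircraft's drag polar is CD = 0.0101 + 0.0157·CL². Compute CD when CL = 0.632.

CD = 0.0164

CD = 0.0101 + 0.0157 × 0.632² = 0.0101 + 0.006271 = 0.0164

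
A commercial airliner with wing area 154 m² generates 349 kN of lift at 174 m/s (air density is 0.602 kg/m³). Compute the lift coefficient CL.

From L = ½ρv²S·CL, rearranging gives CL = 2L/(ρv²S).
CL = 2 × 3.49×10^5 / (0.602 × 174² × 154) = 0.249

CL = 0.249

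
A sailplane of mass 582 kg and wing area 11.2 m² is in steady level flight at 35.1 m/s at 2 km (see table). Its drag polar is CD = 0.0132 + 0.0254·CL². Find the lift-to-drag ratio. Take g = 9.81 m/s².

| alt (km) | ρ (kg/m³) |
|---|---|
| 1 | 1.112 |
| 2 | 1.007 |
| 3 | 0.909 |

At 2 km, from the table: ρ = 1.007 kg/m³.
Weight W = mg = 582 × 9.81 = 5709.4 N; in level flight L = W.
Dynamic pressure q = 0.5 × 1.007 × 35.1² = 620.3 Pa.
Required CL = L/(qS) = 5709.4/(620.3·11.2) = 0.8218.
CD = 0.0132 + 0.0254 × 0.8218² = 0.03035.
L/D = CL/CD = 0.8218 / 0.03035 = 27.1

L/D = 27.1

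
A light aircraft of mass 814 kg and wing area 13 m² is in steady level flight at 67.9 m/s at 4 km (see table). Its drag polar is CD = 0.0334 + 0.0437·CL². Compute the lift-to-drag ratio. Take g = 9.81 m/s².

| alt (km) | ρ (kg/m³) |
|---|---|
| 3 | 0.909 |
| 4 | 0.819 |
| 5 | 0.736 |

At 4 km, from the table: ρ = 0.819 kg/m³.
Level flight ⇒ L = W = m·g = 814 × 9.81 = 7985.3 N.
q = ½ρv² = ½ × 0.819 × 67.9² = 1888 Pa.
CL = 2W/(ρv²S) = 2×7985.3/(0.819×67.9²×13) = 0.3254.
CD = 0.0334 + 0.0437 × 0.3254² = 0.03803.
L/D = CL/CD = 0.3254 / 0.03803 = 8.56

L/D = 8.56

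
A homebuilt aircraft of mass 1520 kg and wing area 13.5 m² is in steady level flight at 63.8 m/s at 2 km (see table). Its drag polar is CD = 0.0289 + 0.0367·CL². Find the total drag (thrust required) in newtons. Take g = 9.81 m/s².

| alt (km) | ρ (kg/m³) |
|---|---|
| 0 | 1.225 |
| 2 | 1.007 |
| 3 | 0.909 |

D = 1090 N

At 2 km, from the table: ρ = 1.007 kg/m³.
Weight W = mg = 1520 × 9.81 = 14911 N; in level flight L = W.
q = ½ρv² = ½ × 1.007 × 63.8² = 2049 Pa.
CL = 2W/(ρv²S) = 2×14911/(1.007×63.8²×13.5) = 0.5389.
CD = 0.0289 + 0.0367 × 0.5389² = 0.03956.
D = q·S·CD = 2049 × 13.5 × 0.03956 = 1095 N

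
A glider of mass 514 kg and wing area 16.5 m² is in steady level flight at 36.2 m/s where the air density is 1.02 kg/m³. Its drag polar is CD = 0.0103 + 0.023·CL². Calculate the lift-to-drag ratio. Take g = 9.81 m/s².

Level flight ⇒ L = W = m·g = 514 × 9.81 = 5042.3 N.
Dynamic pressure q = 0.5 × 1.02 × 36.2² = 668.3 Pa.
CL = W/(q·S) = 5042.3 / (668.3 × 16.5) = 0.4573.
CD = 0.0103 + 0.023 × 0.4573² = 0.01511.
L/D = CL/CD = 0.4573 / 0.01511 = 30.3

L/D = 30.3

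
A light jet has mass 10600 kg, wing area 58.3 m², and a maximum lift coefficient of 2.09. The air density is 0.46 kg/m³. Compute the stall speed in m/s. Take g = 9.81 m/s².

Stall occurs when L = W at CL,max. W = mg = 10600 × 9.81 = 1.04×10^5 N.
V_stall = √(2W/(ρ·S·CL,max)) = √(2 × 1.04×10^5 / (0.46 × 58.3 × 2.09))
V_stall = √3710 = 60.9 m/s

V_stall = 60.9 m/s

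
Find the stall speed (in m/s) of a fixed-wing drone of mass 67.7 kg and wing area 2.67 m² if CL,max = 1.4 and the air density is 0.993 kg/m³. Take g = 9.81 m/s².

V_stall = 18.9 m/s

At stall, lift equals weight: L = W = m·g = 67.7 × 9.81 = 664.1 N.
From L = ½ρV²S·CL,max = W: V_stall = √(2W/(ρSCL,max)) = √(2·664.1/(0.993·2.67·1.4))
V_stall = √357.8 = 18.9 m/s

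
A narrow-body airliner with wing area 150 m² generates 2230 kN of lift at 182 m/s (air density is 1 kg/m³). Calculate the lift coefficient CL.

From L = ½ρv²S·CL, rearranging gives CL = 2L/(ρv²S).
CL = 2 × 2.23×10^6 / (1 × 182² × 150) = 0.898

CL = 0.898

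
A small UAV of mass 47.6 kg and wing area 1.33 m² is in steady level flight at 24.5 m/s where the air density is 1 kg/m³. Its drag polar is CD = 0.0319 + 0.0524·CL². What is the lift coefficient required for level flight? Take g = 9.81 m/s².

Level flight ⇒ L = W = m·g = 47.6 × 9.81 = 466.96 N.
q = ½ρv² = ½ × 1 × 24.5² = 300.1 Pa.
CL = W/(q·S) = 466.96 / (300.1 × 1.33) = 1.17.

CL = 1.17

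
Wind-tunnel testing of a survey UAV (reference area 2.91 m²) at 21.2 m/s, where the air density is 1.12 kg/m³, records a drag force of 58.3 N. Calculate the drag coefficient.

CD = 0.0796

From D = ½ρv²S·CD, rearranging gives CD = 2D/(ρv²S).
CD = 2 × 58.3 / (1.12 × 21.2² × 2.91) = 0.0796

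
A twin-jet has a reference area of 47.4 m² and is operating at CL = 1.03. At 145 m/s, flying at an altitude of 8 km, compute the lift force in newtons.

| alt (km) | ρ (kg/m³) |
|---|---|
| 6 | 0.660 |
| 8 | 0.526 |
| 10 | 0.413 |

L = 2.7×10^5 N

At 8 km, from the table: ρ = 0.526 kg/m³.
Dynamic pressure q = ½ρv² = ½ × 0.526 × 145² = 5530 Pa.
L = q·S·CL = 5530 × 47.4 × 1.03 = 2.7×10^5 N ≈ 270 kN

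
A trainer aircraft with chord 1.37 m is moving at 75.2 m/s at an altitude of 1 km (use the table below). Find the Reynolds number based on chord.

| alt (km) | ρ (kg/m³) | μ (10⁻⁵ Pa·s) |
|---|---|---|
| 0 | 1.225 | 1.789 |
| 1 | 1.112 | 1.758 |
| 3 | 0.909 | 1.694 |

Re = 6.52×10^6

At 1 km, from the table: ρ = 1.112 kg/m³, μ = 1.758×10⁻⁵ Pa·s.
Re = ρ·v·c/μ = 1.112 × 75.2 × 1.37 / (1.758×10⁻⁵) = 6.52×10^6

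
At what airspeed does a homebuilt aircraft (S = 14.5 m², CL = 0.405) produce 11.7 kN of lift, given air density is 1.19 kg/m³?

v = 57.9 m/s

L = ½ρv²S·CL ⇒ v = √(2L/(ρ·S·CL))
v = √(2 × 11700 / (1.19 × 14.5 × 0.405)) = √3348 = 57.9 m/s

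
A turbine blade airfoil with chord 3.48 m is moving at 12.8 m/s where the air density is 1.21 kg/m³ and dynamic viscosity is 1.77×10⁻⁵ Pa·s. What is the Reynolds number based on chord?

Re = ρ·v·c/μ = 1.21 × 12.8 × 3.48 / (1.77×10⁻⁵) = 3.05×10^6

Re = 3.05×10^6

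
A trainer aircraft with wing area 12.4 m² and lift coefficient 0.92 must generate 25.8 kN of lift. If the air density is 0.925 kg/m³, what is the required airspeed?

L = ½ρv²S·CL ⇒ v = √(2L/(ρ·S·CL))
v = √(2 × 25800 / (0.925 × 12.4 × 0.92)) = √4890 = 69.9 m/s

v = 69.9 m/s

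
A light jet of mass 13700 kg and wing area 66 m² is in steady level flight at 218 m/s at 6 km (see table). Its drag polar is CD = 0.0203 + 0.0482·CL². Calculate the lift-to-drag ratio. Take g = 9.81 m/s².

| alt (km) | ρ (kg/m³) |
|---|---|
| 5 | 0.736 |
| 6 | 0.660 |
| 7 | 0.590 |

At 6 km, from the table: ρ = 0.660 kg/m³.
In steady level flight, lift balances weight: W = mg = 13700 × 9.81 = 1.344×10^5 N.
q = ½ρv² = ½ × 0.66 × 218² = 15680 Pa.
CL = 2W/(ρv²S) = 2×1.344×10^5/(0.66×218²×66) = 0.1298.
CD = 0.0203 + 0.0482 × 0.1298² = 0.02111.
L/D = CL/CD = 0.1298 / 0.02111 = 6.15

L/D = 6.15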